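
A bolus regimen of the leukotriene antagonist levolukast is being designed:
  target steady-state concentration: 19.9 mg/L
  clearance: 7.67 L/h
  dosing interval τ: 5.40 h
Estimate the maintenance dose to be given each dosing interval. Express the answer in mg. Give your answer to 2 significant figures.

820 mg

At steady state, Dose/τ = Css × CL.
Dose = Css × CL × τ = 19.9 × 7.670 × 5.40 = 824.2 mg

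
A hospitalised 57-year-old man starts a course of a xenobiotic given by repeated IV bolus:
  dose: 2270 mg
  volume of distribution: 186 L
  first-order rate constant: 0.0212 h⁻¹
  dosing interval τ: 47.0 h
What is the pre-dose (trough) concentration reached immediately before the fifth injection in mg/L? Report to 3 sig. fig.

C₀ per dose = Dose / Vd = 2270 / 186 = 12.20 mg/L
Fraction remaining after one interval: r = e^(−kτ) = e^(−0.02120 × 47.0) = 0.3692
Before dose 5, 4 doses have been given (aged 1τ, 2τ, 3τ, 4τ).
C_trough = C₀ × (r + r² + … + r^4) = C₀ × r(1−r^4)/(1−r)
        = 12.20 × 0.3692 × (1 − 0.01858) / (1 − 0.3692) = 7.008 mg/L

7.01 mg/L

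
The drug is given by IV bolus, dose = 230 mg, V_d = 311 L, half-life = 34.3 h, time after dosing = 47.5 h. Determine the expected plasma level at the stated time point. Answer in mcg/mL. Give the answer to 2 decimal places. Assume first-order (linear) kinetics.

C₀ = Dose / Vd = 230.0 / 311 = 0.7395 mg/L
k = ln2 / t½ = 0.693147 / 34.3 = 0.02021 h⁻¹
C = C₀ · e^(−k·t) = 0.7395 × e^(−0.02021 × 47.5)
  = 0.7395 × 0.3829 = 0.2832 mg/L
(0.2832 mg/L = 0.2832 mcg/mL)

0.28 mcg/mL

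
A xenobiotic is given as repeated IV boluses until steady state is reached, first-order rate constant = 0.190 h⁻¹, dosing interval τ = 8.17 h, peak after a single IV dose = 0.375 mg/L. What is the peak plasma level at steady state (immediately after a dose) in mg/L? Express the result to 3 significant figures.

e^(−kτ) = e^(−0.1900 × 8.17) = 0.2118
Accumulation ratio R = 1 / (1 − e^(−kτ)) = 1 / (1 − 0.2118) = 1.269
Steady-state peak = C₀ × R = 0.375 × 1.269 = 0.4759 mg/L

0.476 mg/L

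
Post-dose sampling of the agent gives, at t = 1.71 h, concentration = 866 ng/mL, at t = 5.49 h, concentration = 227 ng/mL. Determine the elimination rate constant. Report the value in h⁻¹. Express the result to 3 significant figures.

k = ln(C₁/C₂) / (t₂ − t₁) = ln(866/227) / (5.49 − 1.71)
  = 1.339 / 3.780 = 0.3542 h⁻¹

0.354 h⁻¹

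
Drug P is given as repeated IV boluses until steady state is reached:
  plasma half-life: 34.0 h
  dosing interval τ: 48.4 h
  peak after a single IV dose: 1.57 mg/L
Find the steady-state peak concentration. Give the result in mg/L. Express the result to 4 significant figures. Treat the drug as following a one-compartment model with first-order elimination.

2.503 mg/L

k = ln2 / t½ = 0.693147 / 34.0 = 0.02039 h⁻¹
e^(−kτ) = e^(−0.02039 × 48.4) = 0.3727
Accumulation ratio R = 1 / (1 − e^(−kτ)) = 1 / (1 − 0.3727) = 1.594
Steady-state peak = C₀ × R = 1.57 × 1.594 = 2.503 mg/L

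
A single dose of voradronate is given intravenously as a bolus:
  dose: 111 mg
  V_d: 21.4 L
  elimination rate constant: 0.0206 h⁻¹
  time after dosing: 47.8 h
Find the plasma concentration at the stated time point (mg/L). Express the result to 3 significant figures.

1.94 mg/L

C₀ = Dose / Vd = 111.0 / 21.4 = 5.187 mg/L
C = C₀ · e^(−k·t) = 5.187 × e^(−0.02060 × 47.8)
  = 5.187 × 0.3736 = 1.938 mg/L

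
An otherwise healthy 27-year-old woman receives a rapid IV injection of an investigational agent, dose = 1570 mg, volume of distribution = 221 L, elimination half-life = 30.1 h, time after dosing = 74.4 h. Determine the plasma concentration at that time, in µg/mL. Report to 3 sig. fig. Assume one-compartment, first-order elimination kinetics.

C₀ = Dose / Vd = 1570 / 221 = 7.104 mg/L
k = ln2 / t½ = 0.693147 / 30.1 = 0.02303 h⁻¹
C = C₀ · e^(−k·t) = 7.104 × e^(−0.02303 × 74.4)
  = 7.104 × 0.1802 = 1.280 mg/L
(1.280 mg/L = 1.280 µg/mL)

1.28 µg/mL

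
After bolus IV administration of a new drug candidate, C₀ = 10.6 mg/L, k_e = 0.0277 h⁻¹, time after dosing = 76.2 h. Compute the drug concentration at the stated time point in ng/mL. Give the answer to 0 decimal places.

1284 ng/mL

C = C₀ · e^(−k·t) = 10.60 × e^(−0.02770 × 76.2)
  = 10.60 × 0.1211 = 1.284 mg/L
Convert: 1.284 mg/L × 1000 = 1284 ng/mL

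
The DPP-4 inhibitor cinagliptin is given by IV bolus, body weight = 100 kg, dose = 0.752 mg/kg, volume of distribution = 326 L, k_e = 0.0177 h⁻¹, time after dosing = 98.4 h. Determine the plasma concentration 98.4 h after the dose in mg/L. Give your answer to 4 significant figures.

0.04042 mg/L

Total dose = 0.752 × 100 = 75.20 mg
C₀ = Dose / Vd = 75.20 / 326 = 0.2307 mg/L
C = C₀ · e^(−k·t) = 0.2307 × e^(−0.01770 × 98.4)
  = 0.2307 × 0.1752 = 0.04042 mg/L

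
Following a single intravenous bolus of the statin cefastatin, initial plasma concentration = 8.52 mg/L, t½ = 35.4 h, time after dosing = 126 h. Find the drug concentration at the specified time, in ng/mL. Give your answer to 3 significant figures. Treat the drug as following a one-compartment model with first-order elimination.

k = ln2 / t½ = 0.693147 / 35.4 = 0.01958 h⁻¹
C = C₀ · e^(−k·t) = 8.520 × e^(−0.01958 × 126)
  = 8.520 × 0.08483 = 0.7228 mg/L
Convert: 0.7228 mg/L × 1000 = 722.8 ng/mL

723 ng/mL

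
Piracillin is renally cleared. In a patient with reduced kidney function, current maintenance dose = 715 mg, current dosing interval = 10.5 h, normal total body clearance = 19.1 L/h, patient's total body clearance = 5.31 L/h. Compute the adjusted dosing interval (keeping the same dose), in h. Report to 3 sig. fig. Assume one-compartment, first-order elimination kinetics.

37.8 h

To keep the same average steady-state level, dosing rate must scale with clearance.
CL ratio = 5.31 / 19.1 = 0.2780
New interval (same dose) = 10.5 / 0.2780 = 37.77 h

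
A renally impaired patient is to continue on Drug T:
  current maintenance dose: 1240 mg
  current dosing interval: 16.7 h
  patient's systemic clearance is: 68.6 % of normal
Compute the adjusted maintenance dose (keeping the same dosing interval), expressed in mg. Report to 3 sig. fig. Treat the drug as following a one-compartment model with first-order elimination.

To keep the same average steady-state level, dosing rate must scale with clearance.
CL ratio = 68.6 / 100 = 0.6860
New dose (same interval) = 1240 × 0.6860 = 850.6 mg

851 mg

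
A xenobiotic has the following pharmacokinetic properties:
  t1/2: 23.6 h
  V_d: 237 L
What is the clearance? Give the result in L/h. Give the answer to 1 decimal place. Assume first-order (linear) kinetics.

7.0 L/h

k = ln2 / t½ = 0.693147 / 23.6 = 0.02937 h⁻¹
CL = k × Vd = 0.02937 × 237 = 6.961 L/h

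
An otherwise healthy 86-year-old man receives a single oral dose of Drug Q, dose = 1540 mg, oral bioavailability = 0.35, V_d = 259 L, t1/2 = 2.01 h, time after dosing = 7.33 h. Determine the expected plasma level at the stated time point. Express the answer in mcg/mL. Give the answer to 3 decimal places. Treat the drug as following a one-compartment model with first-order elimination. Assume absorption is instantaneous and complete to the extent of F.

Amount reaching circulation = F × Dose = 0.35 × 1540 = 539.0 mg
C₀ = F·Dose / Vd = 539.0 / 259 = 2.081 mg/L
k = ln2 / t½ = 0.693147 / 2.01 = 0.3448 h⁻¹
C = C₀ · e^(−k·t) = 2.081 × e^(−0.3448 × 7.33)
  = 2.081 × 0.07987 = 0.1662 mg/L
(0.1662 mg/L = 0.1662 mcg/mL)

0.166 mcg/mL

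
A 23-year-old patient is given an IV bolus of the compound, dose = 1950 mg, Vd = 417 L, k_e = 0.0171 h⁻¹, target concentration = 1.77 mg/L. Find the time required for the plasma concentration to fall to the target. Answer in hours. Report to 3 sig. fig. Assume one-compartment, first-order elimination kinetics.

C₀ = Dose / Vd = 1950 / 417 = 4.676 mg/L
t = ln(C₀ / C) / k = ln(4.676 / 1.77) / 0.01710
  = ln(2.642) / 0.01710 = 0.9715 / 0.01710 = 56.81 h

56.8 h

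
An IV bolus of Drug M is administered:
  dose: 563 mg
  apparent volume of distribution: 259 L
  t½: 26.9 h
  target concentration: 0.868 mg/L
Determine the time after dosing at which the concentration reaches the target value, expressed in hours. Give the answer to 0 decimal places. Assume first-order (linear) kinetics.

C₀ = Dose / Vd = 563.0 / 259 = 2.174 mg/L
k = ln2 / t½ = 0.693147 / 26.9 = 0.02577 h⁻¹
t = ln(C₀ / C) / k = ln(2.174 / 0.868) / 0.02577
  = ln(2.505) / 0.02577 = 0.9183 / 0.02577 = 35.63 h

36 h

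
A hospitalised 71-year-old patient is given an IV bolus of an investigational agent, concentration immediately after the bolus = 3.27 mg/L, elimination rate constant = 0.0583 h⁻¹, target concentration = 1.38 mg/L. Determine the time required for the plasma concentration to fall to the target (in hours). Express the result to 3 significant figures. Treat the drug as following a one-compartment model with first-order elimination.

14.8 h

t = ln(C₀ / C) / k = ln(3.270 / 1.38) / 0.05830
  = ln(2.370) / 0.05830 = 0.8629 / 0.05830 = 14.80 h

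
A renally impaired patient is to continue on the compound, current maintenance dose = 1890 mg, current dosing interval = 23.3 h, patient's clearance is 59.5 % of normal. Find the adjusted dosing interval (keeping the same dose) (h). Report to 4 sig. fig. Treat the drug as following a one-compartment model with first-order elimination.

39.16 h

To keep the same average steady-state level, dosing rate must scale with clearance.
CL ratio = 59.5 / 100 = 0.5950
New interval (same dose) = 23.3 / 0.5950 = 39.16 h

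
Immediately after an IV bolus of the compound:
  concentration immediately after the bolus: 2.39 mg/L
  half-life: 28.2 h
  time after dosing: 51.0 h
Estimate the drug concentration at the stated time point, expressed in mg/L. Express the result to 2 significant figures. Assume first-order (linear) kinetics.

0.68 mg/L

k = ln2 / t½ = 0.693147 / 28.2 = 0.02458 h⁻¹
C = C₀ · e^(−k·t) = 2.390 × e^(−0.02458 × 51.0)
  = 2.390 × 0.2855 = 0.6823 mg/L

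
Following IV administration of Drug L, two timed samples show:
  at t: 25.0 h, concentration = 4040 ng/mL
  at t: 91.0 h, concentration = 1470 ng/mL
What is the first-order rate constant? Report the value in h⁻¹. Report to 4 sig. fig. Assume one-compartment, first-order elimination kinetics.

k = ln(C₁/C₂) / (t₂ − t₁) = ln(4040/1470) / (91.0 − 25.0)
  = 1.011 / 66.00 = 0.01532 h⁻¹

0.01532 h⁻¹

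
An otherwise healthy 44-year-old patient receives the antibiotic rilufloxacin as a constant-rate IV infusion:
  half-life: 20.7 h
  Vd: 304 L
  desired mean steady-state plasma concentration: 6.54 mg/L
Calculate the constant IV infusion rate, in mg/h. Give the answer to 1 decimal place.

k = ln2 / t½ = 0.693147 / 20.7 = 0.03349 h⁻¹
CL = k × Vd = 0.03349 × 304 = 10.18 L/h
At steady state, infusion rate R₀ = Css × CL = 6.54 × 10.18 = 66.58 mg/h

66.6 mg/h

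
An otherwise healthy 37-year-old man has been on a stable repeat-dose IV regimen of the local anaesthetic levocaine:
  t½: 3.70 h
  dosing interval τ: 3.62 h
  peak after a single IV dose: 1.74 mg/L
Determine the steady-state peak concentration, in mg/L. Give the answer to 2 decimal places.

3.53 mg/L

k = ln2 / t½ = 0.693147 / 3.70 = 0.1873 h⁻¹
e^(−kτ) = e^(−0.1873 × 3.62) = 0.5076
Accumulation ratio R = 1 / (1 − e^(−kτ)) = 1 / (1 − 0.5076) = 2.031
Steady-state peak = C₀ × R = 1.74 × 2.031 = 3.534 mg/L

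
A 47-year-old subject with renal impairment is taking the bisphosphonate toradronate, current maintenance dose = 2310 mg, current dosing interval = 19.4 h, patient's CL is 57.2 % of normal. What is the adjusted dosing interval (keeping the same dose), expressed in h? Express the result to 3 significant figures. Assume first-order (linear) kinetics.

33.9 h

To keep the same average steady-state level, dosing rate must scale with clearance.
CL ratio = 57.2 / 100 = 0.5720
New interval (same dose) = 19.4 / 0.5720 = 33.92 h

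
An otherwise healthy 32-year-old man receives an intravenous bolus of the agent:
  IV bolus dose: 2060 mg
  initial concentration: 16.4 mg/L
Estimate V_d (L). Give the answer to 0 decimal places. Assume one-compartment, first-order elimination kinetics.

126 L

Vd = Dose / C₀ = 2060 / 16.4 = 125.6 L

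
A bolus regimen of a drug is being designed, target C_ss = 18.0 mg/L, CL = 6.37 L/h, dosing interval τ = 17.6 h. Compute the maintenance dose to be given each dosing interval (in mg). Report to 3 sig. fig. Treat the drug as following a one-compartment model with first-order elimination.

At steady state, Dose/τ = Css × CL.
Dose = Css × CL × τ = 18.0 × 6.370 × 17.6 = 2018 mg

2020 mg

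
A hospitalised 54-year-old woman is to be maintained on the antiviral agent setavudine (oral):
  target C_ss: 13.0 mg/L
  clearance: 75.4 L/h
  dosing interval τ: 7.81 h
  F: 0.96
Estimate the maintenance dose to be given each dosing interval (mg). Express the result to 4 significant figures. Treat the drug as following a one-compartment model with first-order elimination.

At steady state, F × (Dose/τ) = Css × CL.
Dose = Css × CL × τ / F = 13.0 × 75.40 × 7.81 / 0.96 = 7974 mg

7974 mg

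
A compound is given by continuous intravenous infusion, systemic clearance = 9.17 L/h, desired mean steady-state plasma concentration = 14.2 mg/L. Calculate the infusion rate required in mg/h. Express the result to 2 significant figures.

At steady state, infusion rate R₀ = Css × CL = 14.2 × 9.170 = 130.2 mg/h

130 mg/h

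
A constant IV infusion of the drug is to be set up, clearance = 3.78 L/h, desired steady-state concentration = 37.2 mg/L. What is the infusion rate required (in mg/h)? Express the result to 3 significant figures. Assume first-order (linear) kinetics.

141 mg/h

At steady state, infusion rate R₀ = Css × CL = 37.2 × 3.780 = 140.6 mg/h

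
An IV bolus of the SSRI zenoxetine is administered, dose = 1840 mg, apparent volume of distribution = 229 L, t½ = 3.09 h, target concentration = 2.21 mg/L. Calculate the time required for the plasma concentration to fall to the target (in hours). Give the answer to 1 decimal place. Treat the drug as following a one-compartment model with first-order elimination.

C₀ = Dose / Vd = 1840 / 229 = 8.035 mg/L
k = ln2 / t½ = 0.693147 / 3.09 = 0.2243 h⁻¹
t = ln(C₀ / C) / k = ln(8.035 / 2.21) / 0.2243
  = ln(3.636) / 0.2243 = 1.291 / 0.2243 = 5.756 h

5.8 h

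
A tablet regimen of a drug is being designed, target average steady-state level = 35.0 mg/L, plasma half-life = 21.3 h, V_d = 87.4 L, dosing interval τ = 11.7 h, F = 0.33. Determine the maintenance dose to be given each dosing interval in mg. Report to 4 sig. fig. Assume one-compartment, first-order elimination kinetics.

3529 mg

k = ln2 / t½ = 0.693147 / 21.3 = 0.03254 h⁻¹
CL = k × Vd = 0.03254 × 87.4 = 2.844 L/h
At steady state, F × (Dose/τ) = Css × CL.
Dose = Css × CL × τ / F = 35.0 × 2.844 × 11.7 / 0.33 = 3529 mg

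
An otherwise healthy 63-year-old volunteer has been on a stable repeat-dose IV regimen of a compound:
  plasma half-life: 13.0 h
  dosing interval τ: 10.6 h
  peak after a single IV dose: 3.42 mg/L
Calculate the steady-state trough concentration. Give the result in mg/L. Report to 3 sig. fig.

k = ln2 / t½ = 0.693147 / 13.0 = 0.05332 h⁻¹
e^(−kτ) = e^(−0.05332 × 10.6) = 0.5683
Accumulation ratio R = 1 / (1 − e^(−kτ)) = 1 / (1 − 0.5683) = 2.316
Steady-state trough = C₀ × R × e^(−kτ) = 3.42 × 2.316 × 0.5683 = 4.501 mg/L

4.50 mg/L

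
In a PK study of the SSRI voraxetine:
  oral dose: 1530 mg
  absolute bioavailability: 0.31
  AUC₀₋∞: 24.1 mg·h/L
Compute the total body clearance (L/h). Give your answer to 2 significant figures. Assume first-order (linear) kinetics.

20 L/h

CL = F·Dose / AUC = 0.31 × 1530 / 24.1 = 19.68 L/h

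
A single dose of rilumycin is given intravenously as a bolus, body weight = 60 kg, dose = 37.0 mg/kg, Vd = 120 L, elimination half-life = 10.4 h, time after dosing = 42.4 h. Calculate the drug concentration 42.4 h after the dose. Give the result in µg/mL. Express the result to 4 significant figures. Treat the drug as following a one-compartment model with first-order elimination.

Total dose = 37.0 × 60 = 2220 mg
C₀ = Dose / Vd = 2220 / 120 = 18.50 mg/L
k = ln2 / t½ = 0.693147 / 10.4 = 0.06665 h⁻¹
C = C₀ · e^(−k·t) = 18.50 × e^(−0.06665 × 42.4)
  = 18.50 × 0.05925 = 1.096 mg/L
(1.096 mg/L = 1.096 µg/mL)

1.096 µg/mL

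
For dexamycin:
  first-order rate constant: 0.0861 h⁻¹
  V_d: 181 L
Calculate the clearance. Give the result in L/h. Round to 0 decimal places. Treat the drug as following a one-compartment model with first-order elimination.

16 L/h

CL = k × Vd = 0.0861 × 181 = 15.58 L/h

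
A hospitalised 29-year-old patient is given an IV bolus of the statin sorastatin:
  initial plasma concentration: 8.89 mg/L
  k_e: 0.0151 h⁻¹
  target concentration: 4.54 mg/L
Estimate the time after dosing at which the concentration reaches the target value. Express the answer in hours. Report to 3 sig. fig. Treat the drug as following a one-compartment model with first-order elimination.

t = ln(C₀ / C) / k = ln(8.890 / 4.54) / 0.01510
  = ln(1.958) / 0.01510 = 0.6719 / 0.01510 = 44.50 h

44.5 h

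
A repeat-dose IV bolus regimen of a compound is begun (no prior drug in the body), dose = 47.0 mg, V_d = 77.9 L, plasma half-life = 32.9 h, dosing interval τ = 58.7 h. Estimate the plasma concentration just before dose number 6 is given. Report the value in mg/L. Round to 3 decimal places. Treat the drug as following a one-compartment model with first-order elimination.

C₀ per dose = Dose / Vd = 47.0 / 77.9 = 0.6033 mg/L
k = ln2 / t½ = 0.693147 / 32.9 = 0.02107 h⁻¹
Fraction remaining after one interval: r = e^(−kτ) = e^(−0.02107 × 58.7) = 0.2903
Before dose 6, 5 doses have been given (aged 1τ, 2τ, 3τ, 4τ, 5τ).
C_trough = C₀ × (r + r² + … + r^5) = C₀ × r(1−r^5)/(1−r)
        = 0.6033 × 0.2903 × (1 − 0.002062) / (1 − 0.2903) = 0.2463 mg/L

0.246 mg/L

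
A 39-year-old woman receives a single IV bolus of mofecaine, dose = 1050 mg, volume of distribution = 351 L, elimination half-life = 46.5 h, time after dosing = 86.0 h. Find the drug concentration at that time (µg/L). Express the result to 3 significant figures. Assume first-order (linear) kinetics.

C₀ = Dose / Vd = 1050 / 351 = 2.991 mg/L
k = ln2 / t½ = 0.693147 / 46.5 = 0.01491 h⁻¹
C = C₀ · e^(−k·t) = 2.991 × e^(−0.01491 × 86.0)
  = 2.991 × 0.2774 = 0.8297 mg/L
Convert: 0.8297 mg/L × 1000 = 829.7 µg/L

830 µg/L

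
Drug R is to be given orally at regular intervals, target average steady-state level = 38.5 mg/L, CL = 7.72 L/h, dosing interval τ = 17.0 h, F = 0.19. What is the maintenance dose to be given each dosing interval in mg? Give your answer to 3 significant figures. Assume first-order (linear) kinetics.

At steady state, F × (Dose/τ) = Css × CL.
Dose = Css × CL × τ / F = 38.5 × 7.720 × 17.0 / 0.19 = 26590 mg

26600 mg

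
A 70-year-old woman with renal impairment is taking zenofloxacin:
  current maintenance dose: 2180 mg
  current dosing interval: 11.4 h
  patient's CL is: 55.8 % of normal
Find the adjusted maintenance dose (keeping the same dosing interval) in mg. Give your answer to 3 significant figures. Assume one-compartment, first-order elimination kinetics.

1220 mg

To keep the same average steady-state level, dosing rate must scale with clearance.
CL ratio = 55.8 / 100 = 0.5580
New dose (same interval) = 2180 × 0.5580 = 1216 mg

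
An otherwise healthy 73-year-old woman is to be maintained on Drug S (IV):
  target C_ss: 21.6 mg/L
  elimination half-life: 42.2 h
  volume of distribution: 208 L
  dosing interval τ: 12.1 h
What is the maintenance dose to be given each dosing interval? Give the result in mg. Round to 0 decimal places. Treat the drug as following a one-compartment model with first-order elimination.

893 mg

k = ln2 / t½ = 0.693147 / 42.2 = 0.01643 h⁻¹
CL = k × Vd = 0.01643 × 208 = 3.417 L/h
At steady state, Dose/τ = Css × CL.
Dose = Css × CL × τ = 21.6 × 3.417 × 12.1 = 893.1 mg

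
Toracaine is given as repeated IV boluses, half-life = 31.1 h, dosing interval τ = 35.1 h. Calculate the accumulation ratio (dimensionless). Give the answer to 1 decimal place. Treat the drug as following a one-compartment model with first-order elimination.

1.8

k = ln2 / t½ = 0.693147 / 31.1 = 0.02229 h⁻¹
e^(−kτ) = e^(−0.02229 × 35.1) = 0.4573
Accumulation ratio R = 1 / (1 − e^(−kτ)) = 1 / (1 − 0.4573) = 1.843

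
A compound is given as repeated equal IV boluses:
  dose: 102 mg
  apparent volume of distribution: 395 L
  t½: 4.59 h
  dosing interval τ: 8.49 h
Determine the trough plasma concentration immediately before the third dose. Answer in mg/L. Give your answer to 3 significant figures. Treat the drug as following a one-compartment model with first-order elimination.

C₀ per dose = Dose / Vd = 102 / 395 = 0.2582 mg/L
k = ln2 / t½ = 0.693147 / 4.59 = 0.1510 h⁻¹
Fraction remaining after one interval: r = e^(−kτ) = e^(−0.1510 × 8.49) = 0.2775
Before dose 3, 2 doses have been given (aged 1τ, 2τ).
C_trough = C₀ × (r + r²) = 0.2582 × (0.2775 + 0.07701) = 0.09153 mg/L

0.0915 mg/L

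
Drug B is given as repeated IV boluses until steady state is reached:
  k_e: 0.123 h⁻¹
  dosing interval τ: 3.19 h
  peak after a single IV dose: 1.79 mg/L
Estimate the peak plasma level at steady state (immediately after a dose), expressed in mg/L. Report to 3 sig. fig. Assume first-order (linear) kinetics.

e^(−kτ) = e^(−0.1230 × 3.19) = 0.6755
Accumulation ratio R = 1 / (1 − e^(−kτ)) = 1 / (1 − 0.6755) = 3.082
Steady-state peak = C₀ × R = 1.79 × 3.082 = 5.517 mg/L

5.52 mg/L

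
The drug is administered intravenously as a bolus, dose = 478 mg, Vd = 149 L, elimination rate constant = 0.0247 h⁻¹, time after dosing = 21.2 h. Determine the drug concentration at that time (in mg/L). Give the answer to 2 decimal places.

C₀ = Dose / Vd = 478.0 / 149 = 3.208 mg/L
C = C₀ · e^(−k·t) = 3.208 × e^(−0.02470 × 21.2)
  = 3.208 × 0.5924 = 1.900 mg/L

1.90 mg/L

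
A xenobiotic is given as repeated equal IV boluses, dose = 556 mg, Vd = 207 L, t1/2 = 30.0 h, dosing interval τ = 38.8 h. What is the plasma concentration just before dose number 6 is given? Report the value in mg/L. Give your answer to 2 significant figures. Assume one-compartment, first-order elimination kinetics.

C₀ per dose = Dose / Vd = 556 / 207 = 2.686 mg/L
k = ln2 / t½ = 0.693147 / 30.0 = 0.02310 h⁻¹
Fraction remaining after one interval: r = e^(−kτ) = e^(−0.02310 × 38.8) = 0.4081
Before dose 6, 5 doses have been given (aged 1τ, 2τ, 3τ, 4τ, 5τ).
C_trough = C₀ × (r + r² + … + r^5) = C₀ × r(1−r^5)/(1−r)
        = 2.686 × 0.4081 × (1 − 0.01132) / (1 − 0.4081) = 1.831 mg/L

1.8 mg/L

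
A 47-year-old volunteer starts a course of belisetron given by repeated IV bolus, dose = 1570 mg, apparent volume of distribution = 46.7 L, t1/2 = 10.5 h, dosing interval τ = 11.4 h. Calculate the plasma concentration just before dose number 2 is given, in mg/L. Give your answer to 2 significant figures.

C₀ per dose = Dose / Vd = 1570 / 46.7 = 33.62 mg/L
k = ln2 / t½ = 0.693147 / 10.5 = 0.06601 h⁻¹
Fraction remaining after one interval: r = e^(−kτ) = e^(−0.06601 × 11.4) = 0.4712
Before dose 2, 1 dose has been given (aged 1τ).
C_trough = C₀ × r = 33.62 × 0.4712 = 15.84 mg/L

16 mg/L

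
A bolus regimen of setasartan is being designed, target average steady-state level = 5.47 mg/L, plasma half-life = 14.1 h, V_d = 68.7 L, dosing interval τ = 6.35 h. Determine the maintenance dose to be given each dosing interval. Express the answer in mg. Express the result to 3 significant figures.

k = ln2 / t½ = 0.693147 / 14.1 = 0.04916 h⁻¹
CL = k × Vd = 0.04916 × 68.7 = 3.377 L/h
At steady state, Dose/τ = Css × CL.
Dose = Css × CL × τ = 5.47 × 3.377 × 6.35 = 117.3 mg

117 mg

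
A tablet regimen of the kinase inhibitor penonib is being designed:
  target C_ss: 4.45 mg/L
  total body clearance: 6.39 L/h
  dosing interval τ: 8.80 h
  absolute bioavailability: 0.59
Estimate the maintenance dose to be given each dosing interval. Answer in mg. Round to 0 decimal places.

424 mg

At steady state, F × (Dose/τ) = Css × CL.
Dose = Css × CL × τ / F = 4.45 × 6.390 × 8.80 / 0.59 = 424.1 mg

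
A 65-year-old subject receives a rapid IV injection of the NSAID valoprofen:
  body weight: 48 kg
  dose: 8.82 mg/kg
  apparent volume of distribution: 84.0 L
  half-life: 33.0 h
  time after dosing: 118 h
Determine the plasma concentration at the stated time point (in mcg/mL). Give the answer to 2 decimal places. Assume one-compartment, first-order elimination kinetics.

Total dose = 8.82 × 48 = 423.4 mg
C₀ = Dose / Vd = 423.4 / 84.0 = 5.040 mg/L
k = ln2 / t½ = 0.693147 / 33.0 = 0.02100 h⁻¹
C = C₀ · e^(−k·t) = 5.040 × e^(−0.02100 × 118)
  = 5.040 × 0.08391 = 0.4229 mg/L
(0.4229 mg/L = 0.4229 mcg/mL)

0.42 mcg/mL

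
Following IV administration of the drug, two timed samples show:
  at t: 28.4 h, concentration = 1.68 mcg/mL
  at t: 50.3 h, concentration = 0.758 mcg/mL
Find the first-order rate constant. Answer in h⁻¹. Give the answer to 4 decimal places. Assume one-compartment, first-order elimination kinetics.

k = ln(C₁/C₂) / (t₂ − t₁) = ln(1.68/0.758) / (50.3 − 28.4)
  = 0.7959 / 21.90 = 0.03634 h⁻¹

0.0363 h⁻¹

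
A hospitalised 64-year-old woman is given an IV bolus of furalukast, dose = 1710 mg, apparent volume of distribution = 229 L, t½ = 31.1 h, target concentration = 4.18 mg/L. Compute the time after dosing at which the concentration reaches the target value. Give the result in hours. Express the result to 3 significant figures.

C₀ = Dose / Vd = 1710 / 229 = 7.467 mg/L
k = ln2 / t½ = 0.693147 / 31.1 = 0.02229 h⁻¹
t = ln(C₀ / C) / k = ln(7.467 / 4.18) / 0.02229
  = ln(1.786) / 0.02229 = 0.5800 / 0.02229 = 26.02 h

26.0 h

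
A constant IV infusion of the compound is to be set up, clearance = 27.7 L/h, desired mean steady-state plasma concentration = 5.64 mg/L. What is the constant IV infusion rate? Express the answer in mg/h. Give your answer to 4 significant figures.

156.2 mg/h

At steady state, infusion rate R₀ = Css × CL = 5.64 × 27.70 = 156.2 mg/h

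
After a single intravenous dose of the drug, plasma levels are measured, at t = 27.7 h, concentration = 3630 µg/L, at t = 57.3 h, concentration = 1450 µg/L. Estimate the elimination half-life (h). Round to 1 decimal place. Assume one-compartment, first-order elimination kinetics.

k = ln(C₁/C₂) / (t₂ − t₁) = ln(3630/1450) / (57.3 − 27.7)
  = 0.9177 / 29.60 = 0.03100 h⁻¹
t½ = ln2 / k = 0.693147 / 0.03100 = 22.36 h

22.4 h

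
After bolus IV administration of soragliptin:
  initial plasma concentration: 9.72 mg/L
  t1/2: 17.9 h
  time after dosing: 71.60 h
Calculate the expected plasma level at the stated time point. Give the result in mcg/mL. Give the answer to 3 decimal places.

k = ln2 / t½ = 0.693147 / 17.9 = 0.03872 h⁻¹
t / t½ = 71.60 / 17.9 = 4 half-lives
C = C₀ × (1/2)^4 = 9.720 × 0.06250 = 0.6075 mg/L
(0.6075 mg/L = 0.6075 mcg/mL)

0.608 mcg/mL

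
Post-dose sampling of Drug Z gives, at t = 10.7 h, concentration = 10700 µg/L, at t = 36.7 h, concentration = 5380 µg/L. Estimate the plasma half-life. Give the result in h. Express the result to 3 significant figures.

26.2 h

k = ln(C₁/C₂) / (t₂ − t₁) = ln(10700/5380) / (36.7 − 10.7)
  = 0.6876 / 26.00 = 0.02645 h⁻¹
t½ = ln2 / k = 0.693147 / 0.02645 = 26.21 h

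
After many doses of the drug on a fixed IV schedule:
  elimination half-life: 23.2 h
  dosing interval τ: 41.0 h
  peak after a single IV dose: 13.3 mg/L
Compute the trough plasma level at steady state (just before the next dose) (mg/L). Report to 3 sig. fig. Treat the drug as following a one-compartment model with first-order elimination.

k = ln2 / t½ = 0.693147 / 23.2 = 0.02988 h⁻¹
e^(−kτ) = e^(−0.02988 × 41.0) = 0.2937
Accumulation ratio R = 1 / (1 − e^(−kτ)) = 1 / (1 − 0.2937) = 1.416
Steady-state trough = C₀ × R × e^(−kτ) = 13.3 × 1.416 × 0.2937 = 5.531 mg/L

5.53 mg/L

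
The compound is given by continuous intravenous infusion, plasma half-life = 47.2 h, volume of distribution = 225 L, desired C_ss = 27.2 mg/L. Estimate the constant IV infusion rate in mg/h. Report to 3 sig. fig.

k = ln2 / t½ = 0.693147 / 47.2 = 0.01469 h⁻¹
CL = k × Vd = 0.01469 × 225 = 3.305 L/h
At steady state, infusion rate R₀ = Css × CL = 27.2 × 3.305 = 89.90 mg/h

89.9 mg/h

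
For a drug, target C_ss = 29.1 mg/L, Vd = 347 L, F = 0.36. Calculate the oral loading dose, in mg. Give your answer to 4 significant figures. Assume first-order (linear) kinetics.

LD = Css × Vd / F = 29.1 × 347 / 0.36 = 28050 mg

28050 mg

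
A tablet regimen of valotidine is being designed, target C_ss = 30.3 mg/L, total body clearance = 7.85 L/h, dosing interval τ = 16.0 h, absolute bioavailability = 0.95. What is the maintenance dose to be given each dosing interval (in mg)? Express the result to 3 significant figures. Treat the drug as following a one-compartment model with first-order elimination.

4010 mg

At steady state, F × (Dose/τ) = Css × CL.
Dose = Css × CL × τ / F = 30.3 × 7.850 × 16.0 / 0.95 = 4006 mg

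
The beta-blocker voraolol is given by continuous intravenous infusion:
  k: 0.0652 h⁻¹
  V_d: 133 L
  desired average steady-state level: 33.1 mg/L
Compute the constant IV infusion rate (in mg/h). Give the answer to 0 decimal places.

CL = k × Vd = 0.06520 × 133 = 8.672 L/h
At steady state, infusion rate R₀ = Css × CL = 33.1 × 8.672 = 287.0 mg/h

287 mg/h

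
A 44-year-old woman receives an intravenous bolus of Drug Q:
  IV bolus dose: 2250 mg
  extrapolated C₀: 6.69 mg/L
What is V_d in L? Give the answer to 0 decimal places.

336 L

Vd = Dose / C₀ = 2250 / 6.69 = 336.3 L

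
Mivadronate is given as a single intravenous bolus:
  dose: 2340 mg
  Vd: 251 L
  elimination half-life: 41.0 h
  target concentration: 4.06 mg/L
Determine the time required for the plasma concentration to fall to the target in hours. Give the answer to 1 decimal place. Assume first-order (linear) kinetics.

C₀ = Dose / Vd = 2340 / 251 = 9.323 mg/L
k = ln2 / t½ = 0.693147 / 41.0 = 0.01691 h⁻¹
t = ln(C₀ / C) / k = ln(9.323 / 4.06) / 0.01691
  = ln(2.296) / 0.01691 = 0.8312 / 0.01691 = 49.15 h

49.2 h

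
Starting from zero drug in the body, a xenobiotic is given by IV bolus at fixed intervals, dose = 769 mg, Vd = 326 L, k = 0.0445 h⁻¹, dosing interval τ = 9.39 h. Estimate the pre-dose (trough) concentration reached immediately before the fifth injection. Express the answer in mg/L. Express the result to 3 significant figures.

3.69 mg/L

C₀ per dose = Dose / Vd = 769 / 326 = 2.359 mg/L
Fraction remaining after one interval: r = e^(−kτ) = e^(−0.04450 × 9.39) = 0.6585
Before dose 5, 4 doses have been given (aged 1τ, 2τ, 3τ, 4τ).
C_trough = C₀ × (r + r² + … + r^4) = C₀ × r(1−r^4)/(1−r)
        = 2.359 × 0.6585 × (1 − 0.1880) / (1 − 0.6585) = 3.694 mg/L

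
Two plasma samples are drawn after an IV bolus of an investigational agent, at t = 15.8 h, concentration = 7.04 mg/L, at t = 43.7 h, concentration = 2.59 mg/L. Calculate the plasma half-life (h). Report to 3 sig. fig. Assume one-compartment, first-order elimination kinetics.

k = ln(C₁/C₂) / (t₂ − t₁) = ln(7.04/2.59) / (43.7 − 15.8)
  = 1.000 / 27.90 = 0.03584 h⁻¹
t½ = ln2 / k = 0.693147 / 0.03584 = 19.34 h

19.3 h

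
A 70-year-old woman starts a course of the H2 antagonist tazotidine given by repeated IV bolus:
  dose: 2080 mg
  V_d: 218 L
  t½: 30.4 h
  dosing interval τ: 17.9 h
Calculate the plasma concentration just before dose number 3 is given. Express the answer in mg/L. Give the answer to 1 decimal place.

10.6 mg/L

C₀ per dose = Dose / Vd = 2080 / 218 = 9.541 mg/L
k = ln2 / t½ = 0.693147 / 30.4 = 0.02280 h⁻¹
Fraction remaining after one interval: r = e^(−kτ) = e^(−0.02280 × 17.9) = 0.6649
Before dose 3, 2 doses have been given (aged 1τ, 2τ).
C_trough = C₀ × (r + r²) = 9.541 × (0.6649 + 0.4421) = 10.56 mg/L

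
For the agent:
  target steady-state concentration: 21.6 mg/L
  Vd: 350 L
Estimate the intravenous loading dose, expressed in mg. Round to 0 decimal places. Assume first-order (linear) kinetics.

LD = Css × Vd = 21.6 × 350 = 7560 mg

7560 mg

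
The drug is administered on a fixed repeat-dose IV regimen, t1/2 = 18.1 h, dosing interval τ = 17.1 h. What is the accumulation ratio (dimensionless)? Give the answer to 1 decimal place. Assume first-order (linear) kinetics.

2.1

k = ln2 / t½ = 0.693147 / 18.1 = 0.03830 h⁻¹
e^(−kτ) = e^(−0.03830 × 17.1) = 0.5195
Accumulation ratio R = 1 / (1 − e^(−kτ)) = 1 / (1 − 0.5195) = 2.081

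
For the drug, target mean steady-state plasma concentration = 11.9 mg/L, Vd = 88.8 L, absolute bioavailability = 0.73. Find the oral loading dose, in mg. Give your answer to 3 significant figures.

1450 mg

LD = Css × Vd / F = 11.9 × 88.8 / 0.73 = 1448 mg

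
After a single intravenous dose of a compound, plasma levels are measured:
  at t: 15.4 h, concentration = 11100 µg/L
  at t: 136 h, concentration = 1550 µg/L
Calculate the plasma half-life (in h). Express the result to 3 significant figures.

k = ln(C₁/C₂) / (t₂ − t₁) = ln(11100/1550) / (136 − 15.4)
  = 1.969 / 120.6 = 0.01633 h⁻¹
t½ = ln2 / k = 0.693147 / 0.01633 = 42.45 h

42.5 h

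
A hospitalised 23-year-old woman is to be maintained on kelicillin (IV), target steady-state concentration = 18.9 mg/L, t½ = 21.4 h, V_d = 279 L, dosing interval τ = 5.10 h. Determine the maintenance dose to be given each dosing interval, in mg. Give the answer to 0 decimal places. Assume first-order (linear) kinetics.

871 mg

k = ln2 / t½ = 0.693147 / 21.4 = 0.03239 h⁻¹
CL = k × Vd = 0.03239 × 279 = 9.037 L/h
At steady state, Dose/τ = Css × CL.
Dose = Css × CL × τ = 18.9 × 9.037 × 5.10 = 871.1 mg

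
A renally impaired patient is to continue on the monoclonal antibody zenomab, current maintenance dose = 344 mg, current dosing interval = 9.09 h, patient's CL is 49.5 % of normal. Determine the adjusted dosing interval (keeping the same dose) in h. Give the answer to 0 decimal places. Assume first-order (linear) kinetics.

18 h

To keep the same average steady-state level, dosing rate must scale with clearance.
CL ratio = 49.5 / 100 = 0.4950
New interval (same dose) = 9.09 / 0.4950 = 18.36 h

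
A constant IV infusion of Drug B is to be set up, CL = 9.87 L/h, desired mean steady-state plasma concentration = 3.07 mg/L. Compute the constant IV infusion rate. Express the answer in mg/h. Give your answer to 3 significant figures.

At steady state, infusion rate R₀ = Css × CL = 3.07 × 9.870 = 30.30 mg/h

30.3 mg/h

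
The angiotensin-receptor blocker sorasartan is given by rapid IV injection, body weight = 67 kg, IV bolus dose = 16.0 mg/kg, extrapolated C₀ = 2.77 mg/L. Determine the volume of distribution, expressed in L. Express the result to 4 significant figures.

387.0 L

Dose = 16.0 × 67 = 1072 mg
Vd = Dose / C₀ = 1072 / 2.77 = 387.0 L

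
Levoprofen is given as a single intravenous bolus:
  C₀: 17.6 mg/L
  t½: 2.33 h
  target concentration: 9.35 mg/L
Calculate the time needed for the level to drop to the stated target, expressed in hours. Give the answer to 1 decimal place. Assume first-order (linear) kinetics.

2.1 h

k = ln2 / t½ = 0.693147 / 2.33 = 0.2975 h⁻¹
t = ln(C₀ / C) / k = ln(17.60 / 9.35) / 0.2975
  = ln(1.882) / 0.2975 = 0.6323 / 0.2975 = 2.125 h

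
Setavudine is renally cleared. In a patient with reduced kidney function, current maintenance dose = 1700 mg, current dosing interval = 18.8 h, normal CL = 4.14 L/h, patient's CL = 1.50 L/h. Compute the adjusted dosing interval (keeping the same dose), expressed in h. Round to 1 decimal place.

51.9 h

To keep the same average steady-state level, dosing rate must scale with clearance.
CL ratio = 1.50 / 4.14 = 0.3623
New interval (same dose) = 18.8 / 0.3623 = 51.89 h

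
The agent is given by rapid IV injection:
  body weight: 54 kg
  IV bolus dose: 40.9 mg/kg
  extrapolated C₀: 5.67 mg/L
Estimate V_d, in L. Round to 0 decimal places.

Dose = 40.9 × 54 = 2209 mg
Vd = Dose / C₀ = 2209 / 5.67 = 389.6 L

390 L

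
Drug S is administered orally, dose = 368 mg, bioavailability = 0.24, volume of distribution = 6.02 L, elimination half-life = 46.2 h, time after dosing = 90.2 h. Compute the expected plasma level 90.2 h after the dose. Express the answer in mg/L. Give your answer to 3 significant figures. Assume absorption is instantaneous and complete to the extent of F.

3.79 mg/L

Amount reaching circulation = F × Dose = 0.24 × 368.0 = 88.32 mg
C₀ = F·Dose / Vd = 88.32 / 6.02 = 14.67 mg/L
k = ln2 / t½ = 0.693147 / 46.2 = 0.01500 h⁻¹
C = C₀ · e^(−k·t) = 14.67 × e^(−0.01500 × 90.2)
  = 14.67 × 0.2585 = 3.792 mg/L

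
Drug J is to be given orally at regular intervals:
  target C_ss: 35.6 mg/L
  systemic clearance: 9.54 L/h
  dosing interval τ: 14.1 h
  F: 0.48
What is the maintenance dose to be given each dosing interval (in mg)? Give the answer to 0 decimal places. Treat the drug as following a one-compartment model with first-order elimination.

At steady state, F × (Dose/τ) = Css × CL.
Dose = Css × CL × τ / F = 35.6 × 9.540 × 14.1 / 0.48 = 9976 mg

9976 mg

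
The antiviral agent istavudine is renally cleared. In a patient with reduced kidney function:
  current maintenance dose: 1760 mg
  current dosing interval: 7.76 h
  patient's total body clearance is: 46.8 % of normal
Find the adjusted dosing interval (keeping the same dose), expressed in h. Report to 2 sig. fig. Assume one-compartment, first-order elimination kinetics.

To keep the same average steady-state level, dosing rate must scale with clearance.
CL ratio = 46.8 / 100 = 0.4680
New interval (same dose) = 7.76 / 0.4680 = 16.58 h

17 h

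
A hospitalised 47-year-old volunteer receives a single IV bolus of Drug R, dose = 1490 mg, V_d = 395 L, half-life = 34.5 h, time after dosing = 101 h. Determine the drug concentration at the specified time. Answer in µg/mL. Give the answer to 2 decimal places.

0.50 µg/mL

C₀ = Dose / Vd = 1490 / 395 = 3.772 mg/L
k = ln2 / t½ = 0.693147 / 34.5 = 0.02009 h⁻¹
C = C₀ · e^(−k·t) = 3.772 × e^(−0.02009 × 101)
  = 3.772 × 0.1315 = 0.4960 mg/L
(0.4960 mg/L = 0.4960 µg/mL)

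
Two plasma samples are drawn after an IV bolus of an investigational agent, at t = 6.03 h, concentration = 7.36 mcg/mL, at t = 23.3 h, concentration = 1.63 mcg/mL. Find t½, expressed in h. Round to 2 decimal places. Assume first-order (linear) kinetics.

k = ln(C₁/C₂) / (t₂ − t₁) = ln(7.36/1.63) / (23.3 − 6.03)
  = 1.507 / 17.27 = 0.08726 h⁻¹
t½ = ln2 / k = 0.693147 / 0.08726 = 7.943 h

7.94 h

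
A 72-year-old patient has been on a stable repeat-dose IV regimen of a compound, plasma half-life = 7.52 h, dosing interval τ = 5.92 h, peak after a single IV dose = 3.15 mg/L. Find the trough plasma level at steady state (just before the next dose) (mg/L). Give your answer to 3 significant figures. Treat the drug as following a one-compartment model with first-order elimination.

4.34 mg/L

k = ln2 / t½ = 0.693147 / 7.52 = 0.09217 h⁻¹
e^(−kτ) = e^(−0.09217 × 5.92) = 0.5795
Accumulation ratio R = 1 / (1 − e^(−kτ)) = 1 / (1 − 0.5795) = 2.378
Steady-state trough = C₀ × R × e^(−kτ) = 3.15 × 2.378 × 0.5795 = 4.341 mg/L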